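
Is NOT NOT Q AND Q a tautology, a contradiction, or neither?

neither

NOT NOT Q AND Q
= Q AND Q   [double negation]
= Q   [idempotence]
This depends on Q, so it is not a constant.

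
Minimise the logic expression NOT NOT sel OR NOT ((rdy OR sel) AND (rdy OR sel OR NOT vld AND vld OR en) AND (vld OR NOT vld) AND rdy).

NOT NOT sel OR NOT ((rdy OR sel) AND (rdy OR sel OR NOT vld AND vld OR en) AND (vld OR NOT vld) AND rdy)
= NOT NOT sel OR NOT ((rdy OR sel) AND (rdy OR sel OR en) AND (vld OR NOT vld) AND rdy)
= NOT NOT sel OR NOT ((rdy OR sel) AND (rdy OR sel OR en) AND rdy)
= NOT NOT sel OR NOT ((rdy OR sel) AND rdy)
= NOT NOT sel OR NOT rdy
= sel OR NOT rdy

sel OR NOT rdy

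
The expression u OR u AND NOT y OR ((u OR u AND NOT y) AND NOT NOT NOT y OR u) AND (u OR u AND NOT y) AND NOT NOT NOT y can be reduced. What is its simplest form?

u OR u AND NOT y OR ((u OR u AND NOT y) AND NOT NOT NOT y OR u) AND (u OR u AND NOT y) AND NOT NOT NOT y
= u OR u AND NOT y OR (u OR u AND NOT y) AND NOT NOT NOT y   [absorption]
= u OR u AND NOT y OR (u OR u AND NOT y) AND NOT y   [double negation]
= u OR u AND NOT y   [absorption]
= u   [absorption]

u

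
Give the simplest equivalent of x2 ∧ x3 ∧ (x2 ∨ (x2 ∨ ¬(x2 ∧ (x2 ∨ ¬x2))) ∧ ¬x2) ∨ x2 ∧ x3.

x2 ∧ x3

x2 ∧ x3 ∧ (x2 ∨ (x2 ∨ ¬(x2 ∧ (x2 ∨ ¬x2))) ∧ ¬x2) ∨ x2 ∧ x3
= x2 ∧ x3 ∧ (x2 ∨ (x2 ∨ ¬x2) ∧ ¬x2) ∨ x2 ∧ x3   [complement / identity]
= x2 ∧ x3 ∧ (x2 ∨ ¬x2) ∨ x2 ∧ x3   [complement / identity]
= x2 ∧ x3 ∨ x2 ∧ x3   [complement / identity]
= x2 ∧ x3   [idempotence]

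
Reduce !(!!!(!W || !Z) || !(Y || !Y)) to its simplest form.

!W || !Z

!(!!!(!W || !Z) || !(Y || !Y))
= !!(!W || !Z) && (Y || !Y)   [De Morgan]
= !!(!W || !Z)   [complement / identity]
= !W || !Z   [double negation]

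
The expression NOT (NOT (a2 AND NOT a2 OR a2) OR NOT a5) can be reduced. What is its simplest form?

NOT (NOT (a2 AND NOT a2 OR a2) OR NOT a5)
= (a2 AND NOT a2 OR a2) AND a5   — De Morgan
= a2 AND a5   — complement / identity

a2 AND a5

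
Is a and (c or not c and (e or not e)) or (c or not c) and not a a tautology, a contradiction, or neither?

tautology

a and (c or not c and (e or not e)) or (c or not c) and not a
= a and (c or not c) or (c or not c) and not a   (complement / identity)
= c or not c   (distribution)
= True   (complement)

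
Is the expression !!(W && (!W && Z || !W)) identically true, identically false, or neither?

!!(W && (!W && Z || !W))
= !!(W && !W)   (absorption)
= W && !W   (double negation)
= false   (complement)

identically false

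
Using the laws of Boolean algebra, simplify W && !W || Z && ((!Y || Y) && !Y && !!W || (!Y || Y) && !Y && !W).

W && !W || Z && ((!Y || Y) && !Y && !!W || (!Y || Y) && !Y && !W)
= W && !W || Z && ((!Y || Y) && !Y && W || (!Y || Y) && !Y && !W)   — double negation
= Z && ((!Y || Y) && !Y && W || (!Y || Y) && !Y && !W)   — complement / identity
= Z && (!Y || Y) && !Y   — distribution
= Z && !Y   — complement / identity

Z && !Y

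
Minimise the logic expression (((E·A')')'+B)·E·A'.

(((E·A')')'+B)·E·A'
= (E·A'+B)·E·A'   (double negation)
= E·A'   (absorption)

E·A'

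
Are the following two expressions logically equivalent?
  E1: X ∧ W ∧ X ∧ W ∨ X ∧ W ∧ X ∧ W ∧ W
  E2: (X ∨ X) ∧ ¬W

No

E1: X ∧ W ∧ X ∧ W ∨ X ∧ W ∧ X ∧ W ∧ W
    = X ∧ W ∧ X ∧ W   [absorption]
    = X ∧ W   [idempotence]
E2: (X ∨ X) ∧ ¬W
    = X ∧ ¬W   [idempotence]
These differ: at W=0, X=1, E1 = 0 but E2 = 1.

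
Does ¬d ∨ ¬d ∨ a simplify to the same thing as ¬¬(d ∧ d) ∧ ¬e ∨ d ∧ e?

E1: ¬d ∨ ¬d ∨ a
    = ¬d ∨ a   (idempotence)
E2: ¬¬(d ∧ d) ∧ ¬e ∨ d ∧ e
    = d ∧ d ∧ ¬e ∨ d ∧ e   (double negation)
    = d ∧ ¬e ∨ d ∧ e   (idempotence)
    = d   (distribution)
These differ: at a=1, d=0, e=0, E1 = 1 but E2 = 0.

No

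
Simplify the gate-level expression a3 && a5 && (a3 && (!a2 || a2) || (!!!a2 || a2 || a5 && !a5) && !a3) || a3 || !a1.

a3 || !a1

a3 && a5 && (a3 && (!a2 || a2) || (!!!a2 || a2 || a5 && !a5) && !a3) || a3 || !a1
= a3 && a5 && (a3 && (!a2 || a2) || (!!!a2 || a2) && !a3) || a3 || !a1   — complement / identity
= a3 && a5 && (a3 && (!a2 || a2) || (!a2 || a2) && !a3) || a3 || !a1   — double negation
= a3 && a5 && (!a2 || a2) || a3 || !a1   — distribution
= a3 && a5 || a3 || !a1   — complement / identity
= a3 || !a1   — absorption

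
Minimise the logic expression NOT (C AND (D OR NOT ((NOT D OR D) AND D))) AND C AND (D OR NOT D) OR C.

C

NOT (C AND (D OR NOT ((NOT D OR D) AND D))) AND C AND (D OR NOT D) OR C
= NOT (C AND (D OR NOT ((NOT D OR D) AND D))) AND C OR C
= NOT (C AND (D OR NOT D)) AND C OR C
= NOT C AND C OR C
= C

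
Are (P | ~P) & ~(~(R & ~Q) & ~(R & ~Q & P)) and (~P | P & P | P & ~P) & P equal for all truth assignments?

E1: (P | ~P) & ~(~(R & ~Q) & ~(R & ~Q & P))
    = ~(~(R & ~Q) & ~(R & ~Q & P))
    = R & ~Q | R & ~Q & P
    = R & ~Q
E2: (~P | P & P | P & ~P) & P
    = (~P | P) & P
    = P
These differ: at P=1, Q=0, R=0, E1 = 0 but E2 = 1.

No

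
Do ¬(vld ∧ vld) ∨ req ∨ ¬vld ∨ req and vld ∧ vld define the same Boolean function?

E1: ¬(vld ∧ vld) ∨ req ∨ ¬vld ∨ req
    = ¬vld ∨ req ∨ ¬vld ∨ req
    = ¬vld ∨ req
E2: vld ∧ vld
    = vld
These differ: at req=0, vld=0, E1 = 1 but E2 = 0.

No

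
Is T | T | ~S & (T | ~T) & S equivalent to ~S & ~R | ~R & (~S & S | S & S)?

E1: T | T | ~S & (T | ~T) & S
    = T | T | ~S & S   (complement / identity)
    = T | T   (complement / identity)
    = T   (idempotence)
E2: ~S & ~R | ~R & (~S & S | S & S)
    = ~S & ~R | ~R & S   (distribution)
    = ~R   (distribution)
These differ: at R=1, S=0, T=1, E1 = 1 but E2 = 0.

No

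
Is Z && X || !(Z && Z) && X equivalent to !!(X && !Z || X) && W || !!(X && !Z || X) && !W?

Yes

E1: Z && X || !(Z && Z) && X
    = Z && X || !Z && X   — idempotence
    = X   — distribution
E2: !!(X && !Z || X) && W || !!(X && !Z || X) && !W
    = !!(X && !Z || X)   — distribution
    = !!X   — absorption
    = X   — double negation
Both reduce to X, so they are equivalent.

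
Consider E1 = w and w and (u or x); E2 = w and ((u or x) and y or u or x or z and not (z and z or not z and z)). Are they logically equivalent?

Yes

E1: w and w and (u or x)
    = w and (u or x)   — idempotence
E2: w and ((u or x) and y or u or x or z and not (z and z or not z and z))
    = w and (u or x or z and not (z and z or not z and z))   — absorption
    = w and (u or x or z and not z)   — distribution
    = w and (u or x)   — complement / identity
Both reduce to w and (u or x), so they are equivalent.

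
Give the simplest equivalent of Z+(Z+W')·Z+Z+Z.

Z

Z+(Z+W')·Z+Z+Z
= Z+Z+Z+Z   (absorption)
= Z+Z   (idempotence)
= Z   (idempotence)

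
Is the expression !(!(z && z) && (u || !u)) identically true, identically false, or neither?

neither

!(!(z && z) && (u || !u))
= !!(z && z)
= !!z
= z
This depends on z, so it is not a constant.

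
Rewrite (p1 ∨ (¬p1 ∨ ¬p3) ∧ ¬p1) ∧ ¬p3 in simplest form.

¬p3

(p1 ∨ (¬p1 ∨ ¬p3) ∧ ¬p1) ∧ ¬p3
= (p1 ∨ ¬p1) ∧ ¬p3   — absorption
= ¬p3   — complement / identity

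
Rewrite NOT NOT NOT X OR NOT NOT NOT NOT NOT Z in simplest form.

NOT X OR NOT Z

NOT NOT NOT X OR NOT NOT NOT NOT NOT Z
= NOT NOT NOT X OR NOT NOT NOT Z   (double negation)
= NOT NOT NOT X OR NOT Z   (double negation)
= NOT X OR NOT Z   (double negation)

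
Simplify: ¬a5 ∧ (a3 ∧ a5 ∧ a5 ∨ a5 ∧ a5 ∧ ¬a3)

¬a5 ∧ (a3 ∧ a5 ∧ a5 ∨ a5 ∧ a5 ∧ ¬a3)
= ¬a5 ∧ a5 ∧ a5   (distribution)
= ¬a5 ∧ a5   (idempotence)
= False   (complement)

False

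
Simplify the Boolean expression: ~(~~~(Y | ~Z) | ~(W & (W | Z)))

(Y | ~Z) & W

~(~~~(Y | ~Z) | ~(W & (W | Z)))
= ~(~~~(Y | ~Z) | ~W)
= ~(~(Y | ~Z) | ~W)
= (Y | ~Z) & W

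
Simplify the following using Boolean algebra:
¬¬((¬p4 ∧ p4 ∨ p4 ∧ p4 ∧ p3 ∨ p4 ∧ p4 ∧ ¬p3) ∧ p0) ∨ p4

p4

¬¬((¬p4 ∧ p4 ∨ p4 ∧ p4 ∧ p3 ∨ p4 ∧ p4 ∧ ¬p3) ∧ p0) ∨ p4
= ¬¬((¬p4 ∧ p4 ∨ p4 ∧ p4) ∧ p0) ∨ p4   — distribution
= ¬¬(p4 ∧ p0) ∨ p4   — distribution
= p4 ∧ p0 ∨ p4   — double negation
= p4   — absorption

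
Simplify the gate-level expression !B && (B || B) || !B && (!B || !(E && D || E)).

!B && (B || B) || !B && (!B || !(E && D || E))
= !B && B || !B && (!B || !(E && D || E))   (idempotence)
= !B && (!B || !(E && D || E))   (complement / identity)
= !B && (!B || !E)   (absorption)
= !B   (absorption)

!B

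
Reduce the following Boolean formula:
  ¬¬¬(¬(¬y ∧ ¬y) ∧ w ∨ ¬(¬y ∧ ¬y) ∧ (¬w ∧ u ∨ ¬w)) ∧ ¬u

¬¬¬(¬(¬y ∧ ¬y) ∧ w ∨ ¬(¬y ∧ ¬y) ∧ (¬w ∧ u ∨ ¬w)) ∧ ¬u
= ¬¬¬(¬(¬y ∧ ¬y) ∧ w ∨ ¬(¬y ∧ ¬y) ∧ ¬w) ∧ ¬u   — absorption
= ¬¬¬¬(¬y ∧ ¬y) ∧ ¬u   — distribution
= ¬¬(¬y ∧ ¬y) ∧ ¬u   — double negation
= ¬(y ∨ y) ∧ ¬u   — De Morgan
= ¬y ∧ ¬u   — idempotence

¬y ∧ ¬u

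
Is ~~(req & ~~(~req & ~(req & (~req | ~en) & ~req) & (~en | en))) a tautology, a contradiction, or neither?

~~(req & ~~(~req & ~(req & (~req | ~en) & ~req) & (~en | en)))
= ~~(req & ~~(~req & ~(req & ~req) & (~en | en)))   [absorption]
= req & ~~(~req & ~(req & ~req) & (~en | en))   [double negation]
= req & ~~(~req & ~(req & ~req))   [complement / identity]
= req & ~(req | req & ~req)   [De Morgan]
= req & ~req   [complement / identity]
= 0   [complement]

contradiction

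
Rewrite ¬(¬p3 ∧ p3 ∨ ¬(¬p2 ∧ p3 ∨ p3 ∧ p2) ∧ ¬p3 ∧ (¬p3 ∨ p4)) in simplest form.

p3

¬(¬p3 ∧ p3 ∨ ¬(¬p2 ∧ p3 ∨ p3 ∧ p2) ∧ ¬p3 ∧ (¬p3 ∨ p4))
= ¬(¬p3 ∧ p3 ∨ ¬(¬p2 ∧ p3 ∨ p3 ∧ p2) ∧ ¬p3)   [absorption]
= ¬(¬p3 ∧ p3 ∨ ¬p3 ∧ ¬p3)   [distribution]
= ¬¬p3   [distribution]
= p3   [double negation]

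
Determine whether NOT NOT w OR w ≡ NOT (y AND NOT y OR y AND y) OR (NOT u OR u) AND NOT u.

E1: NOT NOT w OR w
    = w OR w   — double negation
    = w   — idempotence
E2: NOT (y AND NOT y OR y AND y) OR (NOT u OR u) AND NOT u
    = NOT (y AND NOT y OR y AND y) OR NOT u   — complement / identity
    = NOT y OR NOT u   — distribution
These differ: at u=0, w=0, y=0, E1 = 0 but E2 = 1.

No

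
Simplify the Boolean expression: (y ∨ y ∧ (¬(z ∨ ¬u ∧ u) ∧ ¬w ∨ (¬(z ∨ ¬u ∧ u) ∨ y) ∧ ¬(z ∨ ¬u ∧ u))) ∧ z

y ∧ z

(y ∨ y ∧ (¬(z ∨ ¬u ∧ u) ∧ ¬w ∨ (¬(z ∨ ¬u ∧ u) ∨ y) ∧ ¬(z ∨ ¬u ∧ u))) ∧ z
= (y ∨ y ∧ (¬(z ∨ ¬u ∧ u) ∧ ¬w ∨ ¬(z ∨ ¬u ∧ u))) ∧ z   (absorption)
= (y ∨ y ∧ ¬(z ∨ ¬u ∧ u)) ∧ z   (absorption)
= (y ∨ y ∧ ¬z) ∧ z   (complement / identity)
= y ∧ z   (absorption)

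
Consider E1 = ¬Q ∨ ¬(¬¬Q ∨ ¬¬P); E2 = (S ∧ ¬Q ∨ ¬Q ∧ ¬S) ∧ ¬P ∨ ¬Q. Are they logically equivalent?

E1: ¬Q ∨ ¬(¬¬Q ∨ ¬¬P)
    = ¬Q ∨ ¬Q ∧ ¬P   (De Morgan)
    = ¬Q   (absorption)
E2: (S ∧ ¬Q ∨ ¬Q ∧ ¬S) ∧ ¬P ∨ ¬Q
    = ¬Q ∧ ¬P ∨ ¬Q   (distribution)
    = ¬Q   (absorption)
Both reduce to ¬Q, so they are equivalent.

Yes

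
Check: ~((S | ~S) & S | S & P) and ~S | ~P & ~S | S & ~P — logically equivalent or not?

No

E1: ~((S | ~S) & S | S & P)
    = ~(S | S & P)   [complement / identity]
    = ~S   [absorption]
E2: ~S | ~P & ~S | S & ~P
    = ~S | ~P   [distribution]
These differ: at P=0, S=1, E1 = 0 but E2 = 1.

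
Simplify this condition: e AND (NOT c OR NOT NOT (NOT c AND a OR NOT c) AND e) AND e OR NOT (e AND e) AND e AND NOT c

e AND (NOT c OR NOT NOT (NOT c AND a OR NOT c) AND e) AND e OR NOT (e AND e) AND e AND NOT c
= e AND (NOT c OR NOT NOT NOT c AND e) AND e OR NOT (e AND e) AND e AND NOT c
= e AND (NOT c OR NOT c AND e) AND e OR NOT (e AND e) AND e AND NOT c
= e AND NOT c AND e OR NOT (e AND e) AND e AND NOT c
= e AND NOT c AND e OR NOT e AND e AND NOT c
= e AND NOT c

e AND NOT c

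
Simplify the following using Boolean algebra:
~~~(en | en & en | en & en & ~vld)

~en

~~~(en | en & en | en & en & ~vld)
= ~~~(en | en & en)   [absorption]
= ~~~(en | en)   [idempotence]
= ~(en | en)   [double negation]
= ~en   [idempotence]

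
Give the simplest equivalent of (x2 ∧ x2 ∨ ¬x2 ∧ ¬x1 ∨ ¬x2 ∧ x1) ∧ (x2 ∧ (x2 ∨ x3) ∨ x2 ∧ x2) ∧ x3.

(x2 ∧ x2 ∨ ¬x2 ∧ ¬x1 ∨ ¬x2 ∧ x1) ∧ (x2 ∧ (x2 ∨ x3) ∨ x2 ∧ x2) ∧ x3
= (x2 ∧ x2 ∨ ¬x2) ∧ (x2 ∧ (x2 ∨ x3) ∨ x2 ∧ x2) ∧ x3   [distribution]
= (¬x2 ∧ x2 ∧ (x2 ∨ x3) ∨ x2 ∧ x2) ∧ x3   [distribution]
= (¬x2 ∧ x2 ∨ x2 ∧ x2) ∧ x3   [absorption]
= x2 ∧ x3   [distribution]

x2 ∧ x3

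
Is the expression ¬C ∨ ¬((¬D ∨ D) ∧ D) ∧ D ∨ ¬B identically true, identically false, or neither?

neither

¬C ∨ ¬((¬D ∨ D) ∧ D) ∧ D ∨ ¬B
= ¬C ∨ ¬D ∧ D ∨ ¬B
= ¬C ∨ ¬B
This depends on B, C, so it is not a constant.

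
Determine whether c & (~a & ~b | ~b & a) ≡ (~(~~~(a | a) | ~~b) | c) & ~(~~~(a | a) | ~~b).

E1: c & (~a & ~b | ~b & a)
    = c & ~b   — distribution
E2: (~(~~~(a | a) | ~~b) | c) & ~(~~~(a | a) | ~~b)
    = ~(~~~(a | a) | ~~b)   — absorption
    = ~(~~~a | ~~b)   — idempotence
    = ~~a & ~b   — De Morgan
    = a & ~b   — double negation
These differ: at a=0, b=0, c=1, E1 = 1 but E2 = 0.

No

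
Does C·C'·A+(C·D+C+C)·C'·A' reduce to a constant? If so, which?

C·C'·A+(C·D+C+C)·C'·A'
= C·C'·A+(C·D+C)·C'·A'   — idempotence
= C·C'·A+C·C'·A'   — absorption
= C·C'   — distribution
= 0   — complement

yes, False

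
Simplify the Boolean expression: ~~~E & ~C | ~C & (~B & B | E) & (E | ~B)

~C

~~~E & ~C | ~C & (~B & B | E) & (E | ~B)
= ~~~E & ~C | ~C & E & (E | ~B)   — complement / identity
= ~~~E & ~C | ~C & E   — absorption
= ~E & ~C | ~C & E   — double negation
= ~C   — distribution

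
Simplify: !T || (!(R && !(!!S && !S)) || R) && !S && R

!T || (!(R && !(!!S && !S)) || R) && !S && R
= !T || (!(R && (!S || S)) || R) && !S && R   — De Morgan
= !T || (!R || R) && !S && R   — complement / identity
= !T || !S && R   — complement / identity

!T || !S && R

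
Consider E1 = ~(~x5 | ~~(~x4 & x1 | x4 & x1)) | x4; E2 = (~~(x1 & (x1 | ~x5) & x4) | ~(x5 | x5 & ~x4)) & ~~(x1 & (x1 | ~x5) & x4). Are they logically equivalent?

E1: ~(~x5 | ~~(~x4 & x1 | x4 & x1)) | x4
    = ~(~x5 | ~~x1) | x4   [distribution]
    = x5 & ~x1 | x4   [De Morgan]
E2: (~~(x1 & (x1 | ~x5) & x4) | ~(x5 | x5 & ~x4)) & ~~(x1 & (x1 | ~x5) & x4)
    = (~~(x1 & (x1 | ~x5) & x4) | ~x5) & ~~(x1 & (x1 | ~x5) & x4)   [absorption]
    = ~~(x1 & (x1 | ~x5) & x4)   [absorption]
    = x1 & (x1 | ~x5) & x4   [double negation]
    = x1 & x4   [absorption]
These differ: at x1=0, x4=1, x5=0, E1 = 1 but E2 = 0.

No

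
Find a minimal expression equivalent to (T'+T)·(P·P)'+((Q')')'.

P'+Q'

(T'+T)·(P·P)'+((Q')')'
= (P·P)'+((Q')')'   [complement / identity]
= P'+((Q')')'   [idempotence]
= P'+Q'   [double negation]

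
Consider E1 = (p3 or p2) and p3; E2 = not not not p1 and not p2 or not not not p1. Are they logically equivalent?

E1: (p3 or p2) and p3
    = p3   (absorption)
E2: not not not p1 and not p2 or not not not p1
    = not p1 and not p2 or not not not p1   (double negation)
    = not p1 and not p2 or not p1   (double negation)
    = not p1   (absorption)
These differ: at p1=0, p2=0, p3=0, E1 = 0 but E2 = 1.

No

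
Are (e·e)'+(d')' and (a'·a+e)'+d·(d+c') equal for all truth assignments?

E1: (e·e)'+(d')'
    = e'+(d')'   (idempotence)
    = e'+d   (double negation)
E2: (a'·a+e)'+d·(d+c')
    = e'+d·(d+c')   (complement / identity)
    = e'+d   (absorption)
Both reduce to e'+d, so they are equivalent.

Yes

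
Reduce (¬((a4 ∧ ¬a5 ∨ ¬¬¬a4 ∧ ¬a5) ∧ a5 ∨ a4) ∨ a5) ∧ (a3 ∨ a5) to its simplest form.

(¬((a4 ∧ ¬a5 ∨ ¬¬¬a4 ∧ ¬a5) ∧ a5 ∨ a4) ∨ a5) ∧ (a3 ∨ a5)
= (¬((a4 ∧ ¬a5 ∨ ¬a4 ∧ ¬a5) ∧ a5 ∨ a4) ∨ a5) ∧ (a3 ∨ a5)   — double negation
= (¬(¬a5 ∧ a5 ∨ a4) ∨ a5) ∧ (a3 ∨ a5)   — distribution
= (¬a4 ∨ a5) ∧ (a3 ∨ a5)   — complement / identity
= ¬a4 ∧ a3 ∨ a5   — distribution

¬a4 ∧ a3 ∨ a5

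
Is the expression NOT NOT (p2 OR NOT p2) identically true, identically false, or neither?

NOT NOT (p2 OR NOT p2)
= p2 OR NOT p2   (double negation)
= TRUE   (complement)

identically true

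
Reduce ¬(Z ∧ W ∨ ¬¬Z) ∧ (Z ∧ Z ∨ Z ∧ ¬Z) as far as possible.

¬(Z ∧ W ∨ ¬¬Z) ∧ (Z ∧ Z ∨ Z ∧ ¬Z)
= ¬(Z ∧ W ∨ ¬¬Z) ∧ Z   — distribution
= ¬(Z ∧ W ∨ Z) ∧ Z   — double negation
= ¬Z ∧ Z   — absorption
= False   — complement

False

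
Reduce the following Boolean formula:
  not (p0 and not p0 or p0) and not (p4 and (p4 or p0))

not p0 and not p4

not (p0 and not p0 or p0) and not (p4 and (p4 or p0))
= not (p0 and not p0 or p0) and not p4
= not p0 and not p4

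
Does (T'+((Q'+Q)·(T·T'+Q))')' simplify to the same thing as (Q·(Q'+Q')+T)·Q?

Yes

E1: (T'+((Q'+Q)·(T·T'+Q))')'
    = (T'+((Q'+Q)·Q)')'
    = (T'+Q')'
    = T·Q
E2: (Q·(Q'+Q')+T)·Q
    = (Q·Q'+T)·Q
    = T·Q
Both reduce to T·Q, so they are equivalent.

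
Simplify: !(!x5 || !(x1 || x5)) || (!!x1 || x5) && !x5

!(!x5 || !(x1 || x5)) || (!!x1 || x5) && !x5
= x5 && (x1 || x5) || (!!x1 || x5) && !x5   [De Morgan]
= x5 && (x1 || x5) || (x1 || x5) && !x5   [double negation]
= x1 || x5   [distribution]

x1 || x5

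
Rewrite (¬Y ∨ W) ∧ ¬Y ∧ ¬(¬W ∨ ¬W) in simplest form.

¬Y ∧ W

(¬Y ∨ W) ∧ ¬Y ∧ ¬(¬W ∨ ¬W)
= (¬Y ∨ W) ∧ ¬Y ∧ W ∧ W   — De Morgan
= (¬Y ∨ W) ∧ ¬Y ∧ W   — idempotence
= ¬Y ∧ W   — absorption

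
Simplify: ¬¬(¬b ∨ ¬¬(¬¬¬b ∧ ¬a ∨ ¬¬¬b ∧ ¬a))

¬b

¬¬(¬b ∨ ¬¬(¬¬¬b ∧ ¬a ∨ ¬¬¬b ∧ ¬a))
= ¬¬(¬b ∨ ¬¬(¬¬¬b ∧ ¬a))
= ¬(b ∧ ¬(¬¬¬b ∧ ¬a))
= ¬(b ∧ ¬(¬b ∧ ¬a))
= ¬(b ∧ (b ∨ a))
= ¬b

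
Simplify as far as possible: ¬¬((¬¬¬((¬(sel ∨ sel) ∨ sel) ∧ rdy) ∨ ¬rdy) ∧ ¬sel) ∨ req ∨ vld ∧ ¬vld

¬rdy ∧ ¬sel ∨ req

¬¬((¬¬¬((¬(sel ∨ sel) ∨ sel) ∧ rdy) ∨ ¬rdy) ∧ ¬sel) ∨ req ∨ vld ∧ ¬vld
= (¬¬¬((¬(sel ∨ sel) ∨ sel) ∧ rdy) ∨ ¬rdy) ∧ ¬sel ∨ req ∨ vld ∧ ¬vld   (double negation)
= (¬¬¬((¬sel ∨ sel) ∧ rdy) ∨ ¬rdy) ∧ ¬sel ∨ req ∨ vld ∧ ¬vld   (idempotence)
= (¬((¬sel ∨ sel) ∧ rdy) ∨ ¬rdy) ∧ ¬sel ∨ req ∨ vld ∧ ¬vld   (double negation)
= (¬rdy ∨ ¬rdy) ∧ ¬sel ∨ req ∨ vld ∧ ¬vld   (complement / identity)
= ¬rdy ∧ ¬sel ∨ req ∨ vld ∧ ¬vld   (idempotence)
= ¬rdy ∧ ¬sel ∨ req   (complement / identity)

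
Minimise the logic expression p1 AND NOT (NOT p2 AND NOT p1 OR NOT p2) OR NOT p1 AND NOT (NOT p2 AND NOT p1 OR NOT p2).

p1 AND NOT (NOT p2 AND NOT p1 OR NOT p2) OR NOT p1 AND NOT (NOT p2 AND NOT p1 OR NOT p2)
= NOT (NOT p2 AND NOT p1 OR NOT p2)   (distribution)
= NOT NOT p2   (absorption)
= p2   (double negation)

p2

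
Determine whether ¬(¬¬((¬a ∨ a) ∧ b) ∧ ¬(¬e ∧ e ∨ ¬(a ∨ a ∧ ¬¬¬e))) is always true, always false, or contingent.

contingent

¬(¬¬((¬a ∨ a) ∧ b) ∧ ¬(¬e ∧ e ∨ ¬(a ∨ a ∧ ¬¬¬e)))
= ¬((¬a ∨ a) ∧ b) ∨ ¬e ∧ e ∨ ¬(a ∨ a ∧ ¬¬¬e)   — De Morgan
= ¬((¬a ∨ a) ∧ b) ∨ ¬e ∧ e ∨ ¬(a ∨ a ∧ ¬e)   — double negation
= ¬b ∨ ¬e ∧ e ∨ ¬(a ∨ a ∧ ¬e)   — complement / identity
= ¬b ∨ ¬(a ∨ a ∧ ¬e)   — complement / identity
= ¬b ∨ ¬a   — absorption
This depends on a, b, so it is not a constant.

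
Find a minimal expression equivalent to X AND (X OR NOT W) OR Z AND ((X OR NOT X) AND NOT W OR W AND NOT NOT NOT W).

X OR Z AND NOT W

X AND (X OR NOT W) OR Z AND ((X OR NOT X) AND NOT W OR W AND NOT NOT NOT W)
= X AND (X OR NOT W) OR Z AND ((X OR NOT X) AND NOT W OR W AND NOT W)   [double negation]
= X OR Z AND ((X OR NOT X) AND NOT W OR W AND NOT W)   [absorption]
= X OR Z AND (NOT W OR W AND NOT W)   [complement / identity]
= X OR Z AND NOT W   [complement / identity]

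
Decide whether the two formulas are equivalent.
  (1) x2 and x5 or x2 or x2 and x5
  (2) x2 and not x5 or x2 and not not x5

Yes

E1: x2 and x5 or x2 or x2 and x5
    = x2 or x2 and x5   [absorption]
    = x2   [absorption]
E2: x2 and not x5 or x2 and not not x5
    = x2 and not x5 or x2 and x5   [double negation]
    = x2   [distribution]
Both reduce to x2, so they are equivalent.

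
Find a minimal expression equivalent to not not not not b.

not not not not b
= not not b
= b

b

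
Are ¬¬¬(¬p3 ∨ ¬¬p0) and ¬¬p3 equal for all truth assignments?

E1: ¬¬¬(¬p3 ∨ ¬¬p0)
    = ¬(¬p3 ∨ ¬¬p0)   [double negation]
    = p3 ∧ ¬p0   [De Morgan]
E2: ¬¬p3
    = p3   [double negation]
These differ: at p0=1, p3=1, E1 = 0 but E2 = 1.

No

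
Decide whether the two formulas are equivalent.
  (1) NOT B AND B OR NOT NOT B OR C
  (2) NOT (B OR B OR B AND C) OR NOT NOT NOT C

No

E1: NOT B AND B OR NOT NOT B OR C
    = NOT NOT B OR C
    = B OR C
E2: NOT (B OR B OR B AND C) OR NOT NOT NOT C
    = NOT (B OR B AND C) OR NOT NOT NOT C
    = NOT (B OR B AND C) OR NOT C
    = NOT B OR NOT C
These differ: at B=1, C=1, E1 = 1 but E2 = 0.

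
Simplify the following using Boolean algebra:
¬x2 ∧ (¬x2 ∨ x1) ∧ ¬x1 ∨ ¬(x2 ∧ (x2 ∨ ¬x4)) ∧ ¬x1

¬x2 ∧ ¬x1

¬x2 ∧ (¬x2 ∨ x1) ∧ ¬x1 ∨ ¬(x2 ∧ (x2 ∨ ¬x4)) ∧ ¬x1
= ¬x2 ∧ ¬x1 ∨ ¬(x2 ∧ (x2 ∨ ¬x4)) ∧ ¬x1
= ¬x2 ∧ ¬x1 ∨ ¬x2 ∧ ¬x1
= ¬x2 ∧ ¬x1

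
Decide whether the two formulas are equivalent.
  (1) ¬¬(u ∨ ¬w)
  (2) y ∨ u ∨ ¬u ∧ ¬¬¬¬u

No

E1: ¬¬(u ∨ ¬w)
    = u ∨ ¬w
E2: y ∨ u ∨ ¬u ∧ ¬¬¬¬u
    = y ∨ u ∨ ¬u ∧ ¬¬u
    = y ∨ u ∨ ¬u ∧ u
    = y ∨ u
These differ: at u=0, w=1, y=1, E1 = 0 but E2 = 1.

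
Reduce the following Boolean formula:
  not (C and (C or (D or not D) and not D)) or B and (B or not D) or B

not (C and (C or (D or not D) and not D)) or B and (B or not D) or B
= not (C and (C or (D or not D) and not D)) or B or B
= not (C and (C or not D)) or B or B
= not C or B or B
= not C or B

not C or B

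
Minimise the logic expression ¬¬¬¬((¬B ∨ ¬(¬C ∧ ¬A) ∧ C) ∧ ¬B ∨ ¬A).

¬B ∨ ¬A

¬¬¬¬((¬B ∨ ¬(¬C ∧ ¬A) ∧ C) ∧ ¬B ∨ ¬A)
= ¬¬¬¬((¬B ∨ (C ∨ A) ∧ C) ∧ ¬B ∨ ¬A)
= ¬¬¬¬((¬B ∨ C) ∧ ¬B ∨ ¬A)
= ¬¬((¬B ∨ C) ∧ ¬B ∨ ¬A)
= ¬¬(¬B ∨ ¬A)
= ¬B ∨ ¬A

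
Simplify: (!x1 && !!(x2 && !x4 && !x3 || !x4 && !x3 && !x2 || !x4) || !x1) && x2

(!x1 && !!(x2 && !x4 && !x3 || !x4 && !x3 && !x2 || !x4) || !x1) && x2
= (!x1 && !!(!x4 && !x3 || !x4) || !x1) && x2   — distribution
= (!x1 && (!x4 && !x3 || !x4) || !x1) && x2   — double negation
= (!x1 && !x4 || !x1) && x2   — absorption
= !x1 && x2   — absorption

!x1 && x2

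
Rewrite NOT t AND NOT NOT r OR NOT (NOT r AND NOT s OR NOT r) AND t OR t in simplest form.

r OR t

NOT t AND NOT NOT r OR NOT (NOT r AND NOT s OR NOT r) AND t OR t
= NOT t AND NOT NOT r OR NOT NOT r AND t OR t
= NOT NOT r OR t
= r OR t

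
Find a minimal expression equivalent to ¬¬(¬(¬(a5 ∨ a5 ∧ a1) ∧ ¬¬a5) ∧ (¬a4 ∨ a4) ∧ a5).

a5

¬¬(¬(¬(a5 ∨ a5 ∧ a1) ∧ ¬¬a5) ∧ (¬a4 ∨ a4) ∧ a5)
= ¬¬((a5 ∨ a5 ∧ a1 ∨ ¬a5) ∧ (¬a4 ∨ a4) ∧ a5)   (De Morgan)
= (a5 ∨ a5 ∧ a1 ∨ ¬a5) ∧ (¬a4 ∨ a4) ∧ a5   (double negation)
= (a5 ∨ ¬a5) ∧ (¬a4 ∨ a4) ∧ a5   (absorption)
= (a5 ∨ ¬a5) ∧ a5   (complement / identity)
= a5   (complement / identity)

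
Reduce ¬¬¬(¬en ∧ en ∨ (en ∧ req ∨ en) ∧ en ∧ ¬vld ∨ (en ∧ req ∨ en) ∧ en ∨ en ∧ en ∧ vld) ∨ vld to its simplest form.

¬en ∨ vld

¬¬¬(¬en ∧ en ∨ (en ∧ req ∨ en) ∧ en ∧ ¬vld ∨ (en ∧ req ∨ en) ∧ en ∨ en ∧ en ∧ vld) ∨ vld
= ¬¬¬(¬en ∧ en ∨ (en ∧ req ∨ en) ∧ en ∨ en ∧ en ∧ vld) ∨ vld   — absorption
= ¬¬¬(¬en ∧ en ∨ en ∧ en ∨ en ∧ en ∧ vld) ∨ vld   — absorption
= ¬¬¬(¬en ∧ en ∨ en ∧ en) ∨ vld   — absorption
= ¬¬¬en ∨ vld   — distribution
= ¬en ∨ vld   — double negation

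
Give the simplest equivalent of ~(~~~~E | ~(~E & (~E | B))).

~E

~(~~~~E | ~(~E & (~E | B)))
= ~(~~~~E | ~~E)
= ~(~~E | ~~E)
= ~~~E
= ~E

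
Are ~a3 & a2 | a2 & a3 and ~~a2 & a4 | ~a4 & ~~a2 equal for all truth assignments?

Yes

E1: ~a3 & a2 | a2 & a3
    = a2   [distribution]
E2: ~~a2 & a4 | ~a4 & ~~a2
    = ~~a2   [distribution]
    = a2   [double negation]
Both reduce to a2, so they are equivalent.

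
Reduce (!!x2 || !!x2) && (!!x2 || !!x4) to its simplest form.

x2

(!!x2 || !!x2) && (!!x2 || !!x4)
= (!!x2 || !!x2) && (!!x2 || x4)   — double negation
= !!x2 || !!x2 && x4   — distribution
= !!x2   — absorption
= x2   — double negation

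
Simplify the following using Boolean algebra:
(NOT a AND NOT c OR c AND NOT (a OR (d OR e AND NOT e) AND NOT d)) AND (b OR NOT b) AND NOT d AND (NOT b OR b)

NOT a AND NOT d

(NOT a AND NOT c OR c AND NOT (a OR (d OR e AND NOT e) AND NOT d)) AND (b OR NOT b) AND NOT d AND (NOT b OR b)
= (NOT a AND NOT c OR c AND NOT (a OR d AND NOT d)) AND (b OR NOT b) AND NOT d AND (NOT b OR b)
= (NOT a AND NOT c OR c AND NOT (a OR d AND NOT d)) AND NOT d AND (NOT b OR b)
= (NOT a AND NOT c OR c AND NOT (a OR d AND NOT d)) AND NOT d
= (NOT a AND NOT c OR c AND NOT a) AND NOT d
= NOT a AND NOT d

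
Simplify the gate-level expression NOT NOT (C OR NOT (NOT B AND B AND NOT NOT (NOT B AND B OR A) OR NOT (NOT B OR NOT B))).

C OR NOT B

NOT NOT (C OR NOT (NOT B AND B AND NOT NOT (NOT B AND B OR A) OR NOT (NOT B OR NOT B)))
= NOT NOT (C OR NOT (NOT B AND B AND (NOT B AND B OR A) OR NOT (NOT B OR NOT B)))   — double negation
= NOT NOT (C OR NOT (NOT B AND B AND (NOT B AND B OR A) OR B AND B))   — De Morgan
= NOT NOT (C OR NOT (NOT B AND B OR B AND B))   — absorption
= C OR NOT (NOT B AND B OR B AND B)   — double negation
= C OR NOT B   — distribution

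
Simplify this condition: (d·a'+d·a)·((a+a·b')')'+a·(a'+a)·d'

(d·a'+d·a)·((a+a·b')')'+a·(a'+a)·d'
= (d·a'+d·a)·(a+a·b')+a·(a'+a)·d'   [double negation]
= (d·a'+d·a)·a+a·(a'+a)·d'   [absorption]
= (d·a'+d·a)·a+a·d'   [complement / identity]
= d·a+a·d'   [distribution]
= a   [distribution]

a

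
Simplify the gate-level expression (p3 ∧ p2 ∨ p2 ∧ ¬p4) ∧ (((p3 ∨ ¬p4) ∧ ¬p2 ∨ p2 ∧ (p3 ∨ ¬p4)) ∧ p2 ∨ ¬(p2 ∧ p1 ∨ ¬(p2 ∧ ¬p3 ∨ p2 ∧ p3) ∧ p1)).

(p3 ∧ p2 ∨ p2 ∧ ¬p4) ∧ (((p3 ∨ ¬p4) ∧ ¬p2 ∨ p2 ∧ (p3 ∨ ¬p4)) ∧ p2 ∨ ¬(p2 ∧ p1 ∨ ¬(p2 ∧ ¬p3 ∨ p2 ∧ p3) ∧ p1))
= (p3 ∧ p2 ∨ p2 ∧ ¬p4) ∧ (((p3 ∨ ¬p4) ∧ ¬p2 ∨ p2 ∧ (p3 ∨ ¬p4)) ∧ p2 ∨ ¬(p2 ∧ p1 ∨ ¬p2 ∧ p1))   (distribution)
= (p3 ∧ p2 ∨ p2 ∧ ¬p4) ∧ (((p3 ∨ ¬p4) ∧ ¬p2 ∨ p2 ∧ (p3 ∨ ¬p4)) ∧ p2 ∨ ¬p1)   (distribution)
= (p3 ∧ p2 ∨ p2 ∧ ¬p4) ∧ ((p3 ∨ ¬p4) ∧ p2 ∨ ¬p1)   (distribution)
= (p3 ∨ ¬p4) ∧ p2 ∧ ((p3 ∨ ¬p4) ∧ p2 ∨ ¬p1)   (distribution)
= (p3 ∨ ¬p4) ∧ p2   (absorption)

(p3 ∨ ¬p4) ∧ p2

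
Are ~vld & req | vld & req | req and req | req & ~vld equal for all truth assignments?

Yes

E1: ~vld & req | vld & req | req
    = req | req
    = req
E2: req | req & ~vld
    = req
Both reduce to req, so they are equivalent.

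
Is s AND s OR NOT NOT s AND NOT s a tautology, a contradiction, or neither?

s AND s OR NOT NOT s AND NOT s
= s AND s OR s AND NOT s
= s
This depends on s, so it is not a constant.

neither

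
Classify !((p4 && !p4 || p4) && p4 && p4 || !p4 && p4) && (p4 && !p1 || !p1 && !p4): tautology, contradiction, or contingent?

!((p4 && !p4 || p4) && p4 && p4 || !p4 && p4) && (p4 && !p1 || !p1 && !p4)
= !(p4 && p4 && p4 || !p4 && p4) && (p4 && !p1 || !p1 && !p4)
= !(p4 && p4 && p4 || !p4 && p4) && !p1
= !(p4 && p4 || !p4 && p4) && !p1
= !p4 && !p1
This depends on p1, p4, so it is not a constant.

contingent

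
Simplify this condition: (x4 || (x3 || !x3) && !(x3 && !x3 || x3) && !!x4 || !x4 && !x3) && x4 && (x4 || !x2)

(x4 || (x3 || !x3) && !(x3 && !x3 || x3) && !!x4 || !x4 && !x3) && x4 && (x4 || !x2)
= (x4 || (x3 || !x3) && !(x3 && !x3 || x3) && !!x4 || !x4 && !x3) && x4   — absorption
= (x4 || !(x3 && !x3 || x3) && !!x4 || !x4 && !x3) && x4   — complement / identity
= (x4 || !x3 && !!x4 || !x4 && !x3) && x4   — complement / identity
= (x4 || !x3 && x4 || !x4 && !x3) && x4   — double negation
= (x4 || !x3) && x4   — distribution
= x4   — absorption

x4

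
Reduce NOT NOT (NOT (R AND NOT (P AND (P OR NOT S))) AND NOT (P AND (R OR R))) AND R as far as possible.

NOT NOT (NOT (R AND NOT (P AND (P OR NOT S))) AND NOT (P AND (R OR R))) AND R
= NOT NOT (NOT (R AND NOT P) AND NOT (P AND (R OR R))) AND R
= NOT NOT (NOT (R AND NOT P) AND NOT (P AND R)) AND R
= NOT (R AND NOT P OR P AND R) AND R
= NOT R AND R
= FALSE

FALSE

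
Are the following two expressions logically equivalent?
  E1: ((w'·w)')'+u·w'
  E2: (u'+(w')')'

Yes

E1: ((w'·w)')'+u·w'
    = w'·w+u·w'
    = u·w'
E2: (u'+(w')')'
    = u·w'
Both reduce to u·w', so they are equivalent.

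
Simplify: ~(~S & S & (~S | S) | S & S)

~(~S & S & (~S | S) | S & S)
= ~(~S & S | S & S)   (complement / identity)
= ~S   (distribution)

~S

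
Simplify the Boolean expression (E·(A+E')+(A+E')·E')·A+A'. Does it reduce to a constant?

(E·(A+E')+(A+E')·E')·A+A'
= (A+E')·A+A'   — distribution
= A+A'   — absorption
= 1   — complement

1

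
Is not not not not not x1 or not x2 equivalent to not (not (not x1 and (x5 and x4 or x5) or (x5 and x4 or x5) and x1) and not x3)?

E1: not not not not not x1 or not x2
    = not not not x1 or not x2   — double negation
    = not x1 or not x2   — double negation
E2: not (not (not x1 and (x5 and x4 or x5) or (x5 and x4 or x5) and x1) and not x3)
    = not (not (x5 and x4 or x5) and not x3)   — distribution
    = x5 and x4 or x5 or x3   — De Morgan
    = x5 or x3   — absorption
These differ: at x1=1, x2=0, x3=0, x4=0, x5=0, E1 = 1 but E2 = 0.

No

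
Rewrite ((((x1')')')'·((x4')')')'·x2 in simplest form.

((((x1')')')'·((x4')')')'·x2
= ((x1')'·((x4')')')'·x2   (double negation)
= ((x1')'·x4')'·x2   (double negation)
= (x1'+x4)·x2   (De Morgan)

(x1'+x4)·x2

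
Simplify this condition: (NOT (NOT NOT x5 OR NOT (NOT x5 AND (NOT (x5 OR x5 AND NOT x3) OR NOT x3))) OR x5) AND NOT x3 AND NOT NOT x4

(NOT (NOT NOT x5 OR NOT (NOT x5 AND (NOT (x5 OR x5 AND NOT x3) OR NOT x3))) OR x5) AND NOT x3 AND NOT NOT x4
= (NOT x5 AND NOT x5 AND (NOT (x5 OR x5 AND NOT x3) OR NOT x3) OR x5) AND NOT x3 AND NOT NOT x4   — De Morgan
= (NOT x5 AND NOT x5 AND (NOT x5 OR NOT x3) OR x5) AND NOT x3 AND NOT NOT x4   — absorption
= (NOT x5 AND NOT x5 OR x5) AND NOT x3 AND NOT NOT x4   — absorption
= (NOT x5 OR x5) AND NOT x3 AND NOT NOT x4   — idempotence
= NOT x3 AND NOT NOT x4   — complement / identity
= NOT x3 AND x4   — double negation

NOT x3 AND x4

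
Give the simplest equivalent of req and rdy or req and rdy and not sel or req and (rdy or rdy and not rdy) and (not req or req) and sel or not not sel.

req and rdy or req and rdy and not sel or req and (rdy or rdy and not rdy) and (not req or req) and sel or not not sel
= req and rdy or req and (rdy or rdy and not rdy) and (not req or req) and sel or not not sel
= req and rdy or req and rdy and (not req or req) and sel or not not sel
= req and rdy or req and rdy and (not req or req) and sel or sel
= req and rdy or req and rdy and sel or sel
= req and rdy or sel

req and rdy or sel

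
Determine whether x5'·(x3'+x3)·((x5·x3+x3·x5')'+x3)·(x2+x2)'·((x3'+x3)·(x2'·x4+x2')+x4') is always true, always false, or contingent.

x5'·(x3'+x3)·((x5·x3+x3·x5')'+x3)·(x2+x2)'·((x3'+x3)·(x2'·x4+x2')+x4')
= x5'·(x3'+x3)·(x3'+x3)·(x2+x2)'·((x3'+x3)·(x2'·x4+x2')+x4')   — distribution
= x5'·(x3'+x3)·(x3'+x3)·x2'·((x3'+x3)·(x2'·x4+x2')+x4')   — idempotence
= x5'·(x3'+x3)·x2'·((x3'+x3)·(x2'·x4+x2')+x4')   — complement / identity
= x5'·(x3'+x3)·x2'·((x3'+x3)·x2'+x4')   — absorption
= x5'·(x3'+x3)·x2'   — absorption
= x5'·x2'   — complement / identity
This depends on x2, x5, so it is not a constant.

contingent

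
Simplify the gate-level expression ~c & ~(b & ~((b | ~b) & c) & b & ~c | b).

~c & ~(b & ~((b | ~b) & c) & b & ~c | b)
= ~c & ~(b & ~c & b & ~c | b)
= ~c & ~(b & ~c | b)
= ~c & ~b

~c & ~b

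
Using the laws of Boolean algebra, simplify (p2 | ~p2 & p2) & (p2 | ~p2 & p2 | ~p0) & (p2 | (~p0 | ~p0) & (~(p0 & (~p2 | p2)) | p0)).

(p2 | ~p2 & p2) & (p2 | ~p2 & p2 | ~p0) & (p2 | (~p0 | ~p0) & (~(p0 & (~p2 | p2)) | p0))
= (p2 | ~p2 & p2) & (p2 | ~p2 & p2 | ~p0) & (p2 | (~p0 | ~p0) & (~p0 | p0))   — complement / identity
= (p2 | ~p2 & p2) & (p2 | (~p0 | ~p0) & (~p0 | p0))   — absorption
= (p2 | ~p2 & p2) & (p2 | ~p0 & p0 | ~p0)   — distribution
= (p2 | ~p2 & p2) & (p2 | ~p0)   — complement / identity
= p2 & (p2 | ~p0)   — complement / identity
= p2   — absorption

p2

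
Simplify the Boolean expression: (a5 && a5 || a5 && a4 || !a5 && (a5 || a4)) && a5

a5

(a5 && a5 || a5 && a4 || !a5 && (a5 || a4)) && a5
= (a5 && (a5 || a4) || !a5 && (a5 || a4)) && a5
= (a5 || a4) && a5
= a5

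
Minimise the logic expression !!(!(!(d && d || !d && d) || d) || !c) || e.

!c || e

!!(!(!(d && d || !d && d) || d) || !c) || e
= !!(!(!d || d) || !c) || e   (distribution)
= !((!d || d) && c) || e   (De Morgan)
= !c || e   (complement / identity)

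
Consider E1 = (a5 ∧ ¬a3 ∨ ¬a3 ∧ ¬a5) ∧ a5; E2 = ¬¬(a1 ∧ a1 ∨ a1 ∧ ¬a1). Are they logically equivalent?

No

E1: (a5 ∧ ¬a3 ∨ ¬a3 ∧ ¬a5) ∧ a5
    = ¬a3 ∧ a5   [distribution]
E2: ¬¬(a1 ∧ a1 ∨ a1 ∧ ¬a1)
    = ¬¬a1   [distribution]
    = a1   [double negation]
These differ: at a1=1, a3=0, a5=0, E1 = 0 but E2 = 1.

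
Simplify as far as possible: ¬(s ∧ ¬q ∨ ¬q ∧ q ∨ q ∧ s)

¬s

¬(s ∧ ¬q ∨ ¬q ∧ q ∨ q ∧ s)
= ¬(s ∧ ¬q ∨ q ∧ s)   [complement / identity]
= ¬s   [distribution]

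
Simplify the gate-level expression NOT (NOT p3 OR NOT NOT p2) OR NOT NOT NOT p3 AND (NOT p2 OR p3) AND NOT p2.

NOT (NOT p3 OR NOT NOT p2) OR NOT NOT NOT p3 AND (NOT p2 OR p3) AND NOT p2
= p3 AND NOT p2 OR NOT NOT NOT p3 AND (NOT p2 OR p3) AND NOT p2   (De Morgan)
= p3 AND NOT p2 OR NOT NOT NOT p3 AND NOT p2   (absorption)
= p3 AND NOT p2 OR NOT p3 AND NOT p2   (double negation)
= NOT p2   (distribution)

NOT p2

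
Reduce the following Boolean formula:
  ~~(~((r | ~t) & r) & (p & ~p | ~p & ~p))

~r & ~p

~~(~((r | ~t) & r) & (p & ~p | ~p & ~p))
= ~~(~r & (p & ~p | ~p & ~p))   — absorption
= ~~(~r & (p | ~p) & ~p)   — distribution
= ~r & (p | ~p) & ~p   — double negation
= ~r & ~p   — complement / identity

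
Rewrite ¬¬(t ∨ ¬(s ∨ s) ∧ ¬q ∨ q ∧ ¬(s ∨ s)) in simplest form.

t ∨ ¬s

¬¬(t ∨ ¬(s ∨ s) ∧ ¬q ∨ q ∧ ¬(s ∨ s))
= ¬¬(t ∨ ¬(s ∨ s))   [distribution]
= t ∨ ¬(s ∨ s)   [double negation]
= t ∨ ¬s   [idempotence]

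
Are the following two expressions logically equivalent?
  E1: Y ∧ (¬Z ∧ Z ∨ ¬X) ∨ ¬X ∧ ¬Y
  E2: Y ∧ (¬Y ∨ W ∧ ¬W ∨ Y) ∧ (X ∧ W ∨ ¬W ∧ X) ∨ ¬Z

No

E1: Y ∧ (¬Z ∧ Z ∨ ¬X) ∨ ¬X ∧ ¬Y
    = Y ∧ ¬X ∨ ¬X ∧ ¬Y   [complement / identity]
    = ¬X   [distribution]
E2: Y ∧ (¬Y ∨ W ∧ ¬W ∨ Y) ∧ (X ∧ W ∨ ¬W ∧ X) ∨ ¬Z
    = Y ∧ (¬Y ∨ W ∧ ¬W ∨ Y) ∧ X ∨ ¬Z   [distribution]
    = Y ∧ (¬Y ∨ Y) ∧ X ∨ ¬Z   [complement / identity]
    = Y ∧ X ∨ ¬Z   [complement / identity]
These differ: at W=0, X=1, Y=0, Z=0, E1 = 0 but E2 = 1.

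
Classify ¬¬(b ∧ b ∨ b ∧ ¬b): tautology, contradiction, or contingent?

contingent

¬¬(b ∧ b ∨ b ∧ ¬b)
= ¬¬b   [distribution]
= b   [double negation]
This depends on b, so it is not a constant.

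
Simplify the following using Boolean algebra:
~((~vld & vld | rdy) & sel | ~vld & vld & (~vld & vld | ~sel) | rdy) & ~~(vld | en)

~((~vld & vld | rdy) & sel | ~vld & vld & (~vld & vld | ~sel) | rdy) & ~~(vld | en)
= ~((~vld & vld | rdy) & sel | ~vld & vld & (~vld & vld | ~sel) | rdy) & (vld | en)
= ~((~vld & vld | rdy) & sel | ~vld & vld | rdy) & (vld | en)
= ~(~vld & vld | rdy) & (vld | en)
= ~rdy & (vld | en)

~rdy & (vld | en)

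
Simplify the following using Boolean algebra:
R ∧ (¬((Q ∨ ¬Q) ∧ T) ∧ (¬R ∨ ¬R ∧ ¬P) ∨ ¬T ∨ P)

R ∧ (¬((Q ∨ ¬Q) ∧ T) ∧ (¬R ∨ ¬R ∧ ¬P) ∨ ¬T ∨ P)
= R ∧ (¬T ∧ (¬R ∨ ¬R ∧ ¬P) ∨ ¬T ∨ P)   (complement / identity)
= R ∧ (¬T ∧ ¬R ∨ ¬T ∨ P)   (absorption)
= R ∧ (¬T ∨ P)   (absorption)

R ∧ (¬T ∨ P)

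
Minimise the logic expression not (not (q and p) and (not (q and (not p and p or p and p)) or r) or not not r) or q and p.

q and p

not (not (q and p) and (not (q and (not p and p or p and p)) or r) or not not r) or q and p
= not (not (q and p) and (not (q and p) or r) or not not r) or q and p
= not (not (q and p) or not not r) or q and p
= q and p and not r or q and p
= q and p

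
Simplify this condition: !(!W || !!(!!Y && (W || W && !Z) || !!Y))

!(!W || !!(!!Y && (W || W && !Z) || !!Y))
= !(!W || !!(!!Y && W || !!Y))   (absorption)
= !(!W || !!!!Y)   (absorption)
= W && !!!Y   (De Morgan)
= W && !Y   (double negation)

W && !Y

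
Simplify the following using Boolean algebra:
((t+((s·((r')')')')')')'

t+s·r'

((t+((s·((r')')')')')')'
= ((t+s·((r')')')')'
= t+s·((r')')'
= t+s·r'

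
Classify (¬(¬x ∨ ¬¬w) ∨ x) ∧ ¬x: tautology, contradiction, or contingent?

(¬(¬x ∨ ¬¬w) ∨ x) ∧ ¬x
= (x ∧ ¬w ∨ x) ∧ ¬x
= x ∧ ¬x
= False

contradiction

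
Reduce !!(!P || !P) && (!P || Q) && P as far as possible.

false

!!(!P || !P) && (!P || Q) && P
= !(P && P) && (!P || Q) && P   — De Morgan
= !P && (!P || Q) && P   — idempotence
= !P && P   — absorption
= false   — complement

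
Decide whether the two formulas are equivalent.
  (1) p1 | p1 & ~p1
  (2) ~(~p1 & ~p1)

Yes

E1: p1 | p1 & ~p1
    = p1   [complement / identity]
E2: ~(~p1 & ~p1)
    = p1 | p1   [De Morgan]
    = p1   [idempotence]
Both reduce to p1, so they are equivalent.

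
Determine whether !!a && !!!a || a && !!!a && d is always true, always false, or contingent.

always false

!!a && !!!a || a && !!!a && d
= a && !!!a || a && !!!a && d   [double negation]
= a && !!!a   [absorption]
= a && !a   [double negation]
= false   [complement]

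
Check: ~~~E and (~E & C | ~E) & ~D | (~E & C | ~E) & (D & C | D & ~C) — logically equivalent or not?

Yes

E1: ~~~E
    = ~E   (double negation)
E2: (~E & C | ~E) & ~D | (~E & C | ~E) & (D & C | D & ~C)
    = (~E & C | ~E) & ~D | (~E & C | ~E) & D   (distribution)
    = ~E & C | ~E   (distribution)
    = ~E   (absorption)
Both reduce to ~E, so they are equivalent.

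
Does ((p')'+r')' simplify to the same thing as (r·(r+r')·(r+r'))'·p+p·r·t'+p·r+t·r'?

E1: ((p')'+r')'
    = p'·r
E2: (r·(r+r')·(r+r'))'·p+p·r·t'+p·r+t·r'
    = (r·(r+r'))'·p+p·r·t'+p·r+t·r'
    = r'·p+p·r·t'+p·r+t·r'
    = r'·p+p·r+t·r'
    = p+t·r'
These differ: at p=1, r=0, t=1, E1 = 0 but E2 = 1.

No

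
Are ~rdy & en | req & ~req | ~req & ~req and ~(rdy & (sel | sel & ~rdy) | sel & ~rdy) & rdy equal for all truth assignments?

No

E1: ~rdy & en | req & ~req | ~req & ~req
    = ~rdy & en | ~req   (distribution)
E2: ~(rdy & (sel | sel & ~rdy) | sel & ~rdy) & rdy
    = ~(rdy & sel | sel & ~rdy) & rdy   (absorption)
    = ~sel & rdy   (distribution)
These differ: at en=1, rdy=0, req=0, sel=0, E1 = 1 but E2 = 0.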